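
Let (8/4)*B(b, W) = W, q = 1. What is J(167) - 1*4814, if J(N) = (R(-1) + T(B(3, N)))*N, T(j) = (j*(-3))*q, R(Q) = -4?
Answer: -94631/2 ≈ -47316.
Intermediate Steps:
B(b, W) = W/2
T(j) = -3*j (T(j) = (j*(-3))*1 = -3*j*1 = -3*j)
J(N) = N*(-4 - 3*N/2) (J(N) = (-4 - 3*N/2)*N = N*(-4 - 3*N/2))
J(167) - 1*4814 = -1/2*167*(8 + 3*167) - 1*4814 = -1/2*167*(8 + 501) - 4814 = -1/2*167*509 - 4814 = -85003/2 - 4814 = -94631/2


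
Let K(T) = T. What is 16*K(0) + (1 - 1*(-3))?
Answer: 4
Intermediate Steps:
16*K(0) + (1 - 1*(-3)) = 16*0 + (1 - 1*(-3)) = 0 + (1 + 3) = 0 + 4 = 4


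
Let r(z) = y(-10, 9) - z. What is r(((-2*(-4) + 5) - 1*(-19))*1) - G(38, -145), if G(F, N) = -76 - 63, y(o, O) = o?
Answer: 97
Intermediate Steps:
G(F, N) = -139
r(z) = -10 - z
r(((-2*(-4) + 5) - 1*(-19))*1) - G(38, -145) = (-10 - ((-2*(-4) + 5) - 1*(-19))) - 1*(-139) = (-10 - ((8 + 5) + 19)) + 139 = (-10 - (13 + 19)) + 139 = (-10 - 32) + 139 = -42 + 139 = 97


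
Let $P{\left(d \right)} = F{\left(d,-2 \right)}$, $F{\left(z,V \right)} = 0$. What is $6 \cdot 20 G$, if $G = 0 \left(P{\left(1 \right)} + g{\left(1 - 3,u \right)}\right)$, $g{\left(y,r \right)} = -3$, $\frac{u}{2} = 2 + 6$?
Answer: $0$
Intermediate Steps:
$u = 16$ ($u = 2 \left(2 + 6\right) = 2 \cdot 8 = 16$)
$P{\left(d \right)} = 0$
$G = 0$ ($G = 0 \left(0 - 3\right) = 0 \left(-3\right) = 0$)
$6 \cdot 20 G = 6 \cdot 20 \cdot 0 = 120 \cdot 0 = 0$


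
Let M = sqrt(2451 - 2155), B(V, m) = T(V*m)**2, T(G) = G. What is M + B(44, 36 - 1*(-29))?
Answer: 8179600 + 2*sqrt(74) ≈ 8.1796e+6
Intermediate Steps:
B(V, m) = V**2*m**2 (B(V, m) = (V*m)**2 = V**2*m**2)
M = 2*sqrt(74) (M = sqrt(296) = 2*sqrt(74) ≈ 17.205)
M + B(44, 36 - 1*(-29)) = 2*sqrt(74) + 44**2*(36 - 1*(-29))**2 = 2*sqrt(74) + 1936*(36 + 29)**2 = 2*sqrt(74) + 1936*65**2 = 2*sqrt(74) + 1936*4225 = 2*sqrt(74) + 8179600 = 8179600 + 2*sqrt(74)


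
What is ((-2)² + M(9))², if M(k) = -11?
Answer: 49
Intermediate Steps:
((-2)² + M(9))² = ((-2)² - 11)² = (4 - 11)² = (-7)² = 49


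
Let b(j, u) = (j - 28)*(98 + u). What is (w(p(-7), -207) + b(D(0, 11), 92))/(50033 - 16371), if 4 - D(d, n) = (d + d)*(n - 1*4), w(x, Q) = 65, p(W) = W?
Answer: -4495/33662 ≈ -0.13353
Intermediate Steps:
D(d, n) = 4 - 2*d*(-4 + n) (D(d, n) = 4 - (d + d)*(n - 1*4) = 4 - 2*d*(n - 4) = 4 - 2*d*(-4 + n))
b(j, u) = (-28 + j)*(98 + u)
(w(p(-7), -207) + b(D(0, 11), 92))/(50033 - 16371) = (65 + (-2744 - 28*92 + 98*(4 + 8*0 - 2*0*11) + (4 + 8*0 - 2*0*11)*92))/(50033 - 16371) = (65 + (-2744 - 2576 + 98*(4 + 0 + 0) + (4 + 0 + 0)*92))/33662 = (65 + (-2744 - 2576 + 98*4 + 4*92))*(1/33662) = (65 + (-2744 - 2576 + 392 + 368))*(1/33662) = (65 - 4560)*(1/33662) = -4495*1/33662 = -4495/33662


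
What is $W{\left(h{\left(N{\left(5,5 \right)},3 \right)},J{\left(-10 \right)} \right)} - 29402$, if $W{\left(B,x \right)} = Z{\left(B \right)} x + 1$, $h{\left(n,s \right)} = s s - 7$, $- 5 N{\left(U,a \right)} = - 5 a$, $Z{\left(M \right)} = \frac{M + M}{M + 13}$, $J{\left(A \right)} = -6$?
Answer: $- \frac{147013}{5} \approx -29403.0$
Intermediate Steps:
$Z{\left(M \right)} = \frac{2 M}{13 + M}$
$N{\left(U,a \right)} = a$ ($N{\left(U,a \right)} = - \frac{\left(-5\right) a}{5} = a$)
$h{\left(n,s \right)} = -7 + s^{2}$ ($h{\left(n,s \right)} = s^{2} - 7 = -7 + s^{2}$)
$W{\left(B,x \right)} = 1 + \frac{2 B x}{13 + B}$ ($W{\left(B,x \right)} = \frac{2 B}{13 + B} x + 1 = \frac{2 B x}{13 + B} + 1 = 1 + \frac{2 B x}{13 + B}$)
$W{\left(h{\left(N{\left(5,5 \right)},3 \right)},J{\left(-10 \right)} \right)} - 29402 = \frac{13 - \left(7 - 3^{2}\right) + 2 \left(-7 + 3^{2}\right) \left(-6\right)}{13 - \left(7 - 3^{2}\right)} - 29402 = \frac{13 + \left(-7 + 9\right) + 2 \left(-7 + 9\right) \left(-6\right)}{13 + \left(-7 + 9\right)} - 29402 = \frac{13 + 2 + 2 \cdot 2 \left(-6\right)}{13 + 2} - 29402 = \frac{13 + 2 - 24}{15} - 29402 = \frac{1}{15} \left(-9\right) - 29402 = - \frac{3}{5} - 29402 = - \frac{147013}{5}$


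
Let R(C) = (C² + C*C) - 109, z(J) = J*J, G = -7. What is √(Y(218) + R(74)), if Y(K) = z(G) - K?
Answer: 3*√1186 ≈ 103.32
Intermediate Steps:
z(J) = J²
R(C) = -109 + 2*C² (R(C) = (C² + C²) - 109 = 2*C² - 109 = -109 + 2*C²)
Y(K) = 49 - K (Y(K) = (-7)² - K = 49 - K)
√(Y(218) + R(74)) = √((49 - 1*218) + (-109 + 2*74²)) = √((49 - 218) + (-109 + 2*5476)) = √(-169 + (-109 + 10952)) = √(-169 + 10843) = √10674 = 3*√1186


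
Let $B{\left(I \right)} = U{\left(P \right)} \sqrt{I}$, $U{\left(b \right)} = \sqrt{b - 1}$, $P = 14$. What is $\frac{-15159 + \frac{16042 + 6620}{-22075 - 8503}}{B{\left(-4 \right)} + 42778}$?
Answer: $- \frac{2478742142349}{6994554427526} + \frac{115888641 i \sqrt{13}}{6994554427526} \approx -0.35438 + 5.9738 \cdot 10^{-5} i$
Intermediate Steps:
$U{\left(b \right)} = \sqrt{-1 + b}$
$B{\left(I \right)} = \sqrt{13} \sqrt{I}$ ($B{\left(I \right)} = \sqrt{-1 + 14} \sqrt{I} = \sqrt{13} \sqrt{I}$)
$\frac{-15159 + \frac{16042 + 6620}{-22075 - 8503}}{B{\left(-4 \right)} + 42778} = \frac{-15159 + \frac{16042 + 6620}{-22075 - 8503}}{\sqrt{13} \sqrt{-4} + 42778} = \frac{-15159 + \frac{22662}{-30578}}{\sqrt{13} \cdot 2 i + 42778} = \frac{-15159 + 22662 \left(- \frac{1}{30578}\right)}{2 i \sqrt{13} + 42778} = \frac{-15159 - \frac{11331}{15289}}{42778 + 2 i \sqrt{13}} = - \frac{231777282}{15289 \left(42778 + 2 i \sqrt{13}\right)}$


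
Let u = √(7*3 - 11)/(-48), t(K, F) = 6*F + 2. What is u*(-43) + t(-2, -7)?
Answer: -40 + 43*√10/48 ≈ -37.167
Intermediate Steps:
t(K, F) = 2 + 6*F
u = -√10/48 (u = √(21 - 11)*(-1/48) = √10*(-1/48) = -√10/48 ≈ -0.065881)
u*(-43) + t(-2, -7) = -√10/48*(-43) + (2 + 6*(-7)) = 43*√10/48 + (2 - 42) = 43*√10/48 - 40 = -40 + 43*√10/48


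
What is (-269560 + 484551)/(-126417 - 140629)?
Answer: -214991/267046 ≈ -0.80507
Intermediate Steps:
(-269560 + 484551)/(-126417 - 140629) = 214991/(-267046) = 214991*(-1/267046) = -214991/267046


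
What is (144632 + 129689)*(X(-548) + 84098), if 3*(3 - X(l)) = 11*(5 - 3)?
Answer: 69205976201/3 ≈ 2.3069e+10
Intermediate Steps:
X(l) = -13/3 (X(l) = 3 - 11*(5 - 3)/3 = 3 - 11*2/3 = 3 - ⅓*22 = 3 - 22/3 = -13/3)
(144632 + 129689)*(X(-548) + 84098) = (144632 + 129689)*(-13/3 + 84098) = 274321*(252281/3) = 69205976201/3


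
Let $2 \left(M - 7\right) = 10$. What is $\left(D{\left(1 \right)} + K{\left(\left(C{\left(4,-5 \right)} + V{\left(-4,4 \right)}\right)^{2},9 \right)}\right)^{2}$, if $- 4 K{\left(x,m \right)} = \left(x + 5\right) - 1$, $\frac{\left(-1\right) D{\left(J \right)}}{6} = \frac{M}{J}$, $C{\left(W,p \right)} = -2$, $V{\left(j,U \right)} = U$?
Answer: $5476$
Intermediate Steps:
$M = 12$ ($M = 7 + \frac{1}{2} \cdot 10 = 7 + 5 = 12$)
$D{\left(J \right)} = - \frac{72}{J}$ ($D{\left(J \right)} = - 6 \frac{12}{J} = - \frac{72}{J}$)
$K{\left(x,m \right)} = -1 - \frac{x}{4}$ ($K{\left(x,m \right)} = - \frac{\left(x + 5\right) - 1}{4} = - \frac{\left(5 + x\right) - 1}{4} = - \frac{4 + x}{4} = -1 - \frac{x}{4}$)
$\left(D{\left(1 \right)} + K{\left(\left(C{\left(4,-5 \right)} + V{\left(-4,4 \right)}\right)^{2},9 \right)}\right)^{2} = \left(- \frac{72}{1} - \left(1 + \frac{\left(-2 + 4\right)^{2}}{4}\right)\right)^{2} = \left(\left(-72\right) 1 - \left(1 + \frac{2^{2}}{4}\right)\right)^{2} = \left(-72 - 2\right)^{2} = \left(-74\right)^{2} = 5476$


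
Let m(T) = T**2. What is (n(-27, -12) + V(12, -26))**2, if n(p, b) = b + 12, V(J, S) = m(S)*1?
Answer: 456976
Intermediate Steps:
V(J, S) = S**2 (V(J, S) = S**2*1 = S**2)
n(p, b) = 12 + b
(n(-27, -12) + V(12, -26))**2 = ((12 - 12) + (-26)**2)**2 = (0 + 676)**2 = 676**2 = 456976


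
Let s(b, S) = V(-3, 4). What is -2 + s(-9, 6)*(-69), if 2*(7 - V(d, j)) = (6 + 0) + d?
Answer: -763/2 ≈ -381.50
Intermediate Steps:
V(d, j) = 4 - d/2 (V(d, j) = 7 - ((6 + 0) + d)/2 = 7 - (6 + d)/2 = 7 + (-3 - d/2) = 4 - d/2)
s(b, S) = 11/2 (s(b, S) = 4 - 1/2*(-3) = 4 + 3/2 = 11/2)
-2 + s(-9, 6)*(-69) = -2 + (11/2)*(-69) = -2 - 759/2 = -763/2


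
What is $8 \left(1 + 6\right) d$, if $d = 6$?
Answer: $336$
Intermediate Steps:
$8 \left(1 + 6\right) d = 8 \left(1 + 6\right) 6 = 8 \cdot 7 \cdot 6 = 56 \cdot 6 = 336$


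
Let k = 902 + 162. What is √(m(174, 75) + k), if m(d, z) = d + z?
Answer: √1313 ≈ 36.235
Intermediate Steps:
k = 1064
√(m(174, 75) + k) = √((174 + 75) + 1064) = √(249 + 1064) = √1313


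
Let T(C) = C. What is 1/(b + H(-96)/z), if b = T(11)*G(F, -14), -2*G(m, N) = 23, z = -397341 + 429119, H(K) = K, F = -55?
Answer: -31778/4020013 ≈ -0.0079049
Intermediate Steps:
z = 31778
G(m, N) = -23/2 (G(m, N) = -½*23 = -23/2)
b = -253/2 (b = 11*(-23/2) = -253/2 ≈ -126.50)
1/(b + H(-96)/z) = 1/(-253/2 - 96/31778) = 1/(-253/2 - 96*1/31778) = 1/(-253/2 - 48/15889) = 1/(-4020013/31778) = -31778/4020013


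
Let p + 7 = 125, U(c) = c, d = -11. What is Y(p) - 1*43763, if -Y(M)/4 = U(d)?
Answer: -43719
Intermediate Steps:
p = 118 (p = -7 + 125 = 118)
Y(M) = 44 (Y(M) = -4*(-11) = 44)
Y(p) - 1*43763 = 44 - 1*43763 = 44 - 43763 = -43719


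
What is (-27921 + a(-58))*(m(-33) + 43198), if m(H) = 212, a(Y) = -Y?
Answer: -1209532830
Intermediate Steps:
(-27921 + a(-58))*(m(-33) + 43198) = (-27921 - 1*(-58))*(212 + 43198) = (-27921 + 58)*43410 = -27863*43410 = -1209532830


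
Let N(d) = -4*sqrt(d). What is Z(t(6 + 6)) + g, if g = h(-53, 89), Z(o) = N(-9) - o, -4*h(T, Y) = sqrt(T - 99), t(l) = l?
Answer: -12 - 12*I - I*sqrt(38)/2 ≈ -12.0 - 15.082*I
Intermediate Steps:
h(T, Y) = -sqrt(-99 + T)/4 (h(T, Y) = -sqrt(T - 99)/4 = -sqrt(-99 + T)/4)
Z(o) = -o - 12*I (Z(o) = -12*I - o = -o - 12*I)
g = -I*sqrt(38)/2 (g = -sqrt(-99 - 53)/4 = -I*sqrt(38)/2 ≈ -3.0822*I)
Z(t(6 + 6)) + g = (-(6 + 6) - 12*I) - I*sqrt(38)/2 = (-1*12 - 12*I) - I*sqrt(38)/2 = (-12 - 12*I) - I*sqrt(38)/2 = -12 - 12*I - I*sqrt(38)/2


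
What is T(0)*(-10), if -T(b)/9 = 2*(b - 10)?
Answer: -1800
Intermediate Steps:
T(b) = 180 - 18*b (T(b) = -18*(b - 10) = -18*(-10 + b) = -9*(-20 + 2*b) = 180 - 18*b)
T(0)*(-10) = (180 - 18*0)*(-10) = (180 + 0)*(-10) = 180*(-10) = -1800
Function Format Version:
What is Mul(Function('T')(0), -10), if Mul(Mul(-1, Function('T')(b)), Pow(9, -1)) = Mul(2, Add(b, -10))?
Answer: -1800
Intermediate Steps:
Function('T')(b) = Add(180, Mul(-18, b)) (Function('T')(b) = Mul(-9, Mul(2, Add(b, -10))) = Mul(-9, Mul(2, Add(-10, b))) = Mul(-9, Add(-20, Mul(2, b))) = Add(180, Mul(-18, b)))
Mul(Function('T')(0), -10) = Mul(Add(180, Mul(-18, 0)), -10) = Mul(Add(180, 0), -10) = Mul(180, -10) = -1800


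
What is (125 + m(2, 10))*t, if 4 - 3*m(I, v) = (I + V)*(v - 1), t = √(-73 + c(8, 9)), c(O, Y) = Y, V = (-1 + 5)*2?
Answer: 2312*I/3 ≈ 770.67*I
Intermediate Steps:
V = 8 (V = 4*2 = 8)
t = 8*I (t = √(-73 + 9) = √(-64) = 8*I ≈ 8.0*I)
m(I, v) = 4/3 - (-1 + v)*(8 + I)/3 (m(I, v) = 4/3 - (I + 8)*(v - 1)/3 = 4/3 - (8 + I)*(-1 + v)/3 = 4/3 - (-1 + v)*(8 + I)/3)
(125 + m(2, 10))*t = (125 + (4 - 8/3*10 + (⅓)*2 - ⅓*2*10))*(8*I) = (125 + (4 - 80/3 + ⅔ - 20/3))*(8*I) = (125 - 86/3)*(8*I) = 289*(8*I)/3 = 2312*I/3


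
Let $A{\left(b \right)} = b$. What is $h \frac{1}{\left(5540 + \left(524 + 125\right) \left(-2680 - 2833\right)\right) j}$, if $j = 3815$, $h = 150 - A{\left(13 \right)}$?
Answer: $- \frac{137}{13628694555} \approx -1.0052 \cdot 10^{-8}$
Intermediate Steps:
$h = 137$ ($h = 150 - 13 = 137$)
$h \frac{1}{\left(5540 + \left(524 + 125\right) \left(-2680 - 2833\right)\right) j} = 137 \frac{1}{\left(5540 + \left(524 + 125\right) \left(-2680 - 2833\right)\right) 3815} = 137 \frac{1}{5540 + 649 \left(-5513\right)} \frac{1}{3815} = 137 \frac{1}{5540 - 3577937} \cdot \frac{1}{3815} = 137 \frac{1}{-3572397} \cdot \frac{1}{3815} = 137 \left(\left(- \frac{1}{3572397}\right) \frac{1}{3815}\right) = 137 \left(- \frac{1}{13628694555}\right) = - \frac{137}{13628694555}$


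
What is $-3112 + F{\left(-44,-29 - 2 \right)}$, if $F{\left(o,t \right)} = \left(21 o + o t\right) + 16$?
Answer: $-2656$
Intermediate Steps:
$F{\left(o,t \right)} = 16 + 21 o + o t$
$-3112 + F{\left(-44,-29 - 2 \right)} = -3112 + \left(16 + 21 \left(-44\right) - 44 \left(-29 - 2\right)\right) = -3112 - \left(908 + 44 \left(-29 - 2\right)\right) = -3112 - -456 = -3112 + \left(16 - 924 + 1364\right) = -3112 + 456 = -2656$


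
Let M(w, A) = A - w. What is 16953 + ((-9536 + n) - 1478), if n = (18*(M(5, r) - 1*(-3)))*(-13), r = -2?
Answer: 6875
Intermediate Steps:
n = 936 (n = (18*((-2 - 1*5) - 1*(-3)))*(-13) = (18*((-2 - 5) + 3))*(-13) = (18*(-7 + 3))*(-13) = (18*(-4))*(-13) = -72*(-13) = 936)
16953 + ((-9536 + n) - 1478) = 16953 + ((-9536 + 936) - 1478) = 16953 + (-8600 - 1478) = 16953 - 10078 = 6875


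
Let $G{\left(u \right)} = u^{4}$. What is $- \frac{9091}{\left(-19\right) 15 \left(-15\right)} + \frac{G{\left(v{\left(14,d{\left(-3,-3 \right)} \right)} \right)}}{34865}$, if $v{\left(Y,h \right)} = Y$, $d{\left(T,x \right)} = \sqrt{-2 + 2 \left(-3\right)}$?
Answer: $- \frac{1607677}{1568925} \approx -1.0247$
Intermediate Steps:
$d{\left(T,x \right)} = 2 i \sqrt{2}$ ($d{\left(T,x \right)} = \sqrt{-2 - 6} = \sqrt{-8} = 2 i \sqrt{2}$)
$- \frac{9091}{\left(-19\right) 15 \left(-15\right)} + \frac{G{\left(v{\left(14,d{\left(-3,-3 \right)} \right)} \right)}}{34865} = - \frac{9091}{\left(-19\right) 15 \left(-15\right)} + \frac{14^{4}}{34865} = - \frac{9091}{\left(-285\right) \left(-15\right)} + 38416 \cdot \frac{1}{34865} = - \frac{9091}{4275} + \frac{38416}{34865} = - \frac{1607677}{1568925}$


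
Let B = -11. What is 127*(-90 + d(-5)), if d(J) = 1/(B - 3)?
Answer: -160147/14 ≈ -11439.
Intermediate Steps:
d(J) = -1/14 (d(J) = 1/(-11 - 3) = 1/(-14) = -1/14)
127*(-90 + d(-5)) = 127*(-90 - 1/14) = 127*(-1261/14) = -160147/14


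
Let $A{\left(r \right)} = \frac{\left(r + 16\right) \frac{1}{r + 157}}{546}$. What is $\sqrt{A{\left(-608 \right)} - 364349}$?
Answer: $\frac{i \sqrt{5523265968833613}}{123123} \approx 603.61 i$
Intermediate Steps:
$A{\left(r \right)} = \frac{16 + r}{546 \left(157 + r\right)}$ ($A{\left(r \right)} = \frac{16 + r}{157 + r} \frac{1}{546} = \frac{16 + r}{546 \left(157 + r\right)}$)
$\sqrt{A{\left(-608 \right)} - 364349} = \sqrt{\frac{16 - 608}{546 \left(157 - 608\right)} - 364349} = \sqrt{\frac{1}{546} \frac{1}{-451} \left(-592\right) - 364349} = \sqrt{\frac{1}{546} \left(- \frac{1}{451}\right) \left(-592\right) - 364349} = \sqrt{\frac{296}{123123} - 364349} = \sqrt{- \frac{44859741631}{123123}} = \frac{i \sqrt{5523265968833613}}{123123}$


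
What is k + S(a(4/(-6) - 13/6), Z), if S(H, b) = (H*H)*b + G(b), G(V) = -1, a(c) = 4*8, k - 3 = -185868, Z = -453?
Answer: -649738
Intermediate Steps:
k = -185865 (k = 3 - 185868 = -185865)
a(c) = 32
S(H, b) = -1 + b*H² (S(H, b) = (H*H)*b - 1 = H²*b - 1 = b*H² - 1 = -1 + b*H²)
k + S(a(4/(-6) - 13/6), Z) = -185865 + (-1 - 453*32²) = -185865 + (-1 - 453*1024) = -185865 + (-1 - 463872) = -185865 - 463873 = -649738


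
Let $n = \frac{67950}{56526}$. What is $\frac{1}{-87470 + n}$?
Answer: $- \frac{9421}{824043545} \approx -1.1433 \cdot 10^{-5}$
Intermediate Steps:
$n = \frac{11325}{9421}$ ($n = 67950 \cdot \frac{1}{56526} = \frac{11325}{9421} \approx 1.2021$)
$\frac{1}{-87470 + n} = \frac{1}{-87470 + \frac{11325}{9421}} = \frac{1}{- \frac{824043545}{9421}} = - \frac{9421}{824043545}$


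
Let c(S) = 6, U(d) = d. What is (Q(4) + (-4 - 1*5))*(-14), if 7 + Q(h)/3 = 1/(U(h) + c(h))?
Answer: 2079/5 ≈ 415.80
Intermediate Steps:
Q(h) = -21 + 3/(6 + h) (Q(h) = -21 + 3/(h + 6) = -21 + 3/(6 + h))
(Q(4) + (-4 - 1*5))*(-14) = (3*(-41 - 7*4)/(6 + 4) + (-4 - 1*5))*(-14) = (3*(-41 - 28)/10 + (-4 - 5))*(-14) = (3*(1/10)*(-69) - 9)*(-14) = (-207/10 - 9)*(-14) = -297/10*(-14) = 2079/5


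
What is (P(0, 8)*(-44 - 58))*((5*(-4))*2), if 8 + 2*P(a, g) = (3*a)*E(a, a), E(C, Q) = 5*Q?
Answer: -16320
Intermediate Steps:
P(a, g) = -4 + 15*a²/2 (P(a, g) = -4 + ((3*a)*(5*a))/2 = -4 + (15*a²)/2 = -4 + 15*a²/2)
(P(0, 8)*(-44 - 58))*((5*(-4))*2) = ((-4 + (15/2)*0²)*(-44 - 58))*((5*(-4))*2) = ((-4 + (15/2)*0)*(-102))*(-20*2) = ((-4 + 0)*(-102))*(-40) = -4*(-102)*(-40) = 408*(-40) = -16320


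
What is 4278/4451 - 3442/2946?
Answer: -1358677/6556323 ≈ -0.20723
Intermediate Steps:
4278/4451 - 3442/2946 = 4278*(1/4451) - 3442*1/2946 = 4278/4451 - 1721/1473 = -1358677/6556323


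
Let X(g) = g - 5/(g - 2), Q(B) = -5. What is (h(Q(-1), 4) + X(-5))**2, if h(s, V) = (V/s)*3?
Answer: 54756/1225 ≈ 44.699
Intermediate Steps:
h(s, V) = 3*V/s
X(g) = g - 5/(-2 + g)
(h(Q(-1), 4) + X(-5))**2 = (3*4/(-5) + (-5 + (-5)**2 - 2*(-5))/(-2 - 5))**2 = (3*4*(-1/5) + (-5 + 25 + 10)/(-7))**2 = (-12/5 - 1/7*30)**2 = (-12/5 - 30/7)**2 = (-234/35)**2 = 54756/1225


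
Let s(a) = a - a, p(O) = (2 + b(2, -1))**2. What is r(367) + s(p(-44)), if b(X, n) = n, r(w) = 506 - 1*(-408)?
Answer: 914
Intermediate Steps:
r(w) = 914 (r(w) = 506 + 408 = 914)
p(O) = 1 (p(O) = (2 - 1)**2 = 1**2 = 1)
s(a) = 0
r(367) + s(p(-44)) = 914 + 0 = 914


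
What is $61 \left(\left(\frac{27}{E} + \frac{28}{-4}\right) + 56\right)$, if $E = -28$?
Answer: $\frac{82045}{28} \approx 2930.2$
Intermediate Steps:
$61 \left(\left(\frac{27}{E} + \frac{28}{-4}\right) + 56\right) = 61 \left(\left(\frac{27}{-28} + \frac{28}{-4}\right) + 56\right) = 61 \left(\left(27 \left(- \frac{1}{28}\right) + 28 \left(- \frac{1}{4}\right)\right) + 56\right) = 61 \left(\left(- \frac{27}{28} - 7\right) + 56\right) = 61 \left(- \frac{223}{28} + 56\right) = 61 \cdot \frac{1345}{28} = \frac{82045}{28}$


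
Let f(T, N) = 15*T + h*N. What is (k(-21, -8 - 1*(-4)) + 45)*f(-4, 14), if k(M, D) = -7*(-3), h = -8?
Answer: -11352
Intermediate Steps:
k(M, D) = 21
f(T, N) = -8*N + 15*T (f(T, N) = 15*T - 8*N = -8*N + 15*T)
(k(-21, -8 - 1*(-4)) + 45)*f(-4, 14) = (21 + 45)*(-8*14 + 15*(-4)) = 66*(-112 - 60) = 66*(-172) = -11352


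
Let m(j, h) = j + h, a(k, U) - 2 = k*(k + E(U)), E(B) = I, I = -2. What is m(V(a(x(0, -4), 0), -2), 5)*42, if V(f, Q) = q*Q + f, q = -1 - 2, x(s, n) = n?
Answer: 1554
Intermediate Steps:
q = -3
E(B) = -2
a(k, U) = 2 + k*(-2 + k) (a(k, U) = 2 + k*(k - 2) = 2 + k*(-2 + k))
V(f, Q) = f - 3*Q (V(f, Q) = -3*Q + f = f - 3*Q)
m(j, h) = h + j
m(V(a(x(0, -4), 0), -2), 5)*42 = (5 + ((2 + (-4)² - 2*(-4)) - 3*(-2)))*42 = (5 + ((2 + 16 + 8) + 6))*42 = (5 + (26 + 6))*42 = (5 + 32)*42 = 37*42 = 1554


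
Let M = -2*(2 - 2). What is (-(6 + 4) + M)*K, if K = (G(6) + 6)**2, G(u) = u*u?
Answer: -17640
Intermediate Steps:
G(u) = u**2
K = 1764 (K = (6**2 + 6)**2 = (36 + 6)**2 = 42**2 = 1764)
M = 0 (M = -2*0 = 0)
(-(6 + 4) + M)*K = (-(6 + 4) + 0)*1764 = (-1*10 + 0)*1764 = (-10 + 0)*1764 = -10*1764 = -17640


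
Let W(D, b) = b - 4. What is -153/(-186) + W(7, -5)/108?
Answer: 275/372 ≈ 0.73925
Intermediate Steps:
W(D, b) = -4 + b
-153/(-186) + W(7, -5)/108 = -153/(-186) + (-4 - 5)/108 = -153*(-1/186) - 9*1/108 = 51/62 - 1/12 = 275/372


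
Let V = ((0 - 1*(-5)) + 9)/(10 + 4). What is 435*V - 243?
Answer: 192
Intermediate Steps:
V = 1 (V = ((0 + 5) + 9)/14 = (5 + 9)/14 = (1/14)*14 = 1)
435*V - 243 = 435*1 - 243 = 435 - 243 = 192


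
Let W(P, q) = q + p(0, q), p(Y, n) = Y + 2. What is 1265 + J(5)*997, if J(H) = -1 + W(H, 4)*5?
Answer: 30178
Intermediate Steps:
p(Y, n) = 2 + Y
W(P, q) = 2 + q (W(P, q) = q + (2 + 0) = q + 2 = 2 + q)
J(H) = 29 (J(H) = -1 + (2 + 4)*5 = -1 + 6*5 = -1 + 30 = 29)
1265 + J(5)*997 = 1265 + 29*997 = 1265 + 28913 = 30178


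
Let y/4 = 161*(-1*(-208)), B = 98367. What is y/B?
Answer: 133952/98367 ≈ 1.3618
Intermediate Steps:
y = 133952 (y = 4*(161*(-1*(-208))) = 4*(161*208) = 4*33488 = 133952)
y/B = 133952/98367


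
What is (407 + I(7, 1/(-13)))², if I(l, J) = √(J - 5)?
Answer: (5291 + I*√858)²/169 ≈ 1.6564e+5 + 1834.1*I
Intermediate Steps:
I(l, J) = √(-5 + J)
(407 + I(7, 1/(-13)))² = (407 + √(-5 + 1/(-13)))² = (407 + √(-5 - 1/13))² = (407 + √(-66/13))² = (407 + I*√858/13)²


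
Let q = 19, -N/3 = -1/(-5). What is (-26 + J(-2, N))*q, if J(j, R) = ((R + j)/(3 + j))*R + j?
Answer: -12559/25 ≈ -502.36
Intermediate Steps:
N = -3/5 (N = -(-3)/(-5) = -(-3)*(-1)/5 = -3*1/5 = -3/5 ≈ -0.60000)
J(j, R) = j + R*(R + j)/(3 + j) (J(j, R) = ((R + j)/(3 + j))*R + j = R*(R + j)/(3 + j) + j = j + R*(R + j)/(3 + j))
(-26 + J(-2, N))*q = (-26 + ((-3/5)**2 + (-2)**2 + 3*(-2) - 3/5*(-2))/(3 - 2))*19 = (-26 + (9/25 + 4 - 6 + 6/5)/1)*19 = (-26 + 1*(-11/25))*19 = (-26 - 11/25)*19 = -661/25*19 = -12559/25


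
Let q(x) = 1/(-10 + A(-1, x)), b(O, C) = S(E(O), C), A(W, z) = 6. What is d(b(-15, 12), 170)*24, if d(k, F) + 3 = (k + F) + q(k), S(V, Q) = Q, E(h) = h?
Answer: 4290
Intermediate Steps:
b(O, C) = C
q(x) = -1/4 (q(x) = 1/(-10 + 6) = 1/(-4) = -1/4)
d(k, F) = -13/4 + F + k (d(k, F) = -3 + ((k + F) - 1/4) = -3 + ((F + k) - 1/4) = -3 + (-1/4 + F + k) = -13/4 + F + k)
d(b(-15, 12), 170)*24 = (-13/4 + 170 + 12)*24 = (715/4)*24 = 4290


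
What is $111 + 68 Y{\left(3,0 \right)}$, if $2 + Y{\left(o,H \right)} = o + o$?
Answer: $383$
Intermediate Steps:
$Y{\left(o,H \right)} = -2 + 2 o$ ($Y{\left(o,H \right)} = -2 + \left(o + o\right) = -2 + 2 o$)
$111 + 68 Y{\left(3,0 \right)} = 111 + 68 \left(-2 + 2 \cdot 3\right) = 111 + 68 \left(-2 + 6\right) = 111 + 68 \cdot 4 = 111 + 272 = 383$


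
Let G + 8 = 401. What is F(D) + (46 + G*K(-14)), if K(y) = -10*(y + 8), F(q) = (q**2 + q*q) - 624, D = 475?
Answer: 474252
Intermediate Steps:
G = 393 (G = -8 + 401 = 393)
F(q) = -624 + 2*q**2 (F(q) = (q**2 + q**2) - 624 = 2*q**2 - 624 = -624 + 2*q**2)
K(y) = -80 - 10*y (K(y) = -10*(8 + y) = -80 - 10*y)
F(D) + (46 + G*K(-14)) = (-624 + 2*475**2) + (46 + 393*(-80 - 10*(-14))) = (-624 + 2*225625) + (46 + 393*(-80 + 140)) = (-624 + 451250) + (46 + 393*60) = 450626 + (46 + 23580) = 450626 + 23626 = 474252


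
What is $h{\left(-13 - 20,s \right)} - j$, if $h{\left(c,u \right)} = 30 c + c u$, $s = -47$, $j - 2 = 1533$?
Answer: $-974$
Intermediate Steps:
$j = 1535$ ($j = 2 + 1533 = 1535$)
$h{\left(-13 - 20,s \right)} - j = \left(-13 - 20\right) \left(30 - 47\right) - 1535 = \left(-33\right) \left(-17\right) - 1535 = 561 - 1535 = -974$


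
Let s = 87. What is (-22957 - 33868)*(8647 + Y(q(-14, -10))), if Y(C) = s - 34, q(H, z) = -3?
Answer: -494377500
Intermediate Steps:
Y(C) = 53 (Y(C) = 87 - 34 = 53)
(-22957 - 33868)*(8647 + Y(q(-14, -10))) = (-22957 - 33868)*(8647 + 53) = -56825*8700 = -494377500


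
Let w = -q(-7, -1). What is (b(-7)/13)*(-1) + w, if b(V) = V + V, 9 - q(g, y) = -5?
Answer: -168/13 ≈ -12.923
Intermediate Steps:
q(g, y) = 14 (q(g, y) = 9 - 1*(-5) = 9 + 5 = 14)
w = -14 (w = -1*14 = -14)
b(V) = 2*V
(b(-7)/13)*(-1) + w = ((2*(-7))/13)*(-1) - 14 = -14*1/13*(-1) - 14 = -14/13*(-1) - 14 = 14/13 - 14 = -168/13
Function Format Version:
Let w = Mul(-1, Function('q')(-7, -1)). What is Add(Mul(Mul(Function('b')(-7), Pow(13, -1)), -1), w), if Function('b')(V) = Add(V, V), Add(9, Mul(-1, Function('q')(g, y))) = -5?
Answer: Rational(-168, 13) ≈ -12.923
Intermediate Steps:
Function('q')(g, y) = 14 (Function('q')(g, y) = Add(9, Mul(-1, -5)) = Add(9, 5) = 14)
w = -14 (w = Mul(-1, 14) = -14)
Function('b')(V) = Mul(2, V)
Add(Mul(Mul(Function('b')(-7), Pow(13, -1)), -1), w) = Add(Mul(Mul(Mul(2, -7), Pow(13, -1)), -1), -14) = Add(Mul(Mul(-14, Rational(1, 13)), -1), -14) = Add(Mul(Rational(-14, 13), -1), -14) = Add(Rational(14, 13), -14) = Rational(-168, 13)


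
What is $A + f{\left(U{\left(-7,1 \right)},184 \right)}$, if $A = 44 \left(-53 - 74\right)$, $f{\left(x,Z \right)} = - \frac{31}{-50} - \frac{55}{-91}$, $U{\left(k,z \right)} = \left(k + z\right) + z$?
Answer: $- \frac{25419829}{4550} \approx -5586.8$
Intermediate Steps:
$U{\left(k,z \right)} = k + 2 z$
$f{\left(x,Z \right)} = \frac{5571}{4550}$ ($f{\left(x,Z \right)} = \left(-31\right) \left(- \frac{1}{50}\right) - - \frac{55}{91} = \frac{31}{50} + \frac{55}{91} = \frac{5571}{4550}$)
$A = -5588$ ($A = 44 \left(-127\right) = -5588$)
$A + f{\left(U{\left(-7,1 \right)},184 \right)} = -5588 + \frac{5571}{4550} = - \frac{25419829}{4550}$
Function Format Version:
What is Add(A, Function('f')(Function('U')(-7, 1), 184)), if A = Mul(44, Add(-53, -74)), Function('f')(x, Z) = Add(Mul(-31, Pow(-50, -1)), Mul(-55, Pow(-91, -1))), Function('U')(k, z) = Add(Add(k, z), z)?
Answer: Rational(-25419829, 4550) ≈ -5586.8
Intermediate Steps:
Function('U')(k, z) = Add(k, Mul(2, z))
Function('f')(x, Z) = Rational(5571, 4550) (Function('f')(x, Z) = Add(Mul(-31, Rational(-1, 50)), Mul(-55, Rational(-1, 91))) = Add(Rational(31, 50), Rational(55, 91)) = Rational(5571, 4550))
A = -5588 (A = Mul(44, -127) = -5588)
Add(A, Function('f')(Function('U')(-7, 1), 184)) = Add(-5588, Rational(5571, 4550)) = Rational(-25419829, 4550)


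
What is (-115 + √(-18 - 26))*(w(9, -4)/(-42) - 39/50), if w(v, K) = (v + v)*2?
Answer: 13179/70 - 573*I*√11/175 ≈ 188.27 - 10.86*I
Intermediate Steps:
w(v, K) = 4*v (w(v, K) = (2*v)*2 = 4*v)
(-115 + √(-18 - 26))*(w(9, -4)/(-42) - 39/50) = (-115 + √(-18 - 26))*((4*9)/(-42) - 39/50) = (-115 + √(-44))*(36*(-1/42) - 39*1/50) = (-115 + 2*I*√11)*(-6/7 - 39/50) = (-115 + 2*I*√11)*(-573/350) = 13179/70 - 573*I*√11/175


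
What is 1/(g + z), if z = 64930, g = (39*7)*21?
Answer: 1/70663 ≈ 1.4152e-5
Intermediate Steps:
g = 5733 (g = 273*21 = 5733)
1/(g + z) = 1/(5733 + 64930) = 1/70663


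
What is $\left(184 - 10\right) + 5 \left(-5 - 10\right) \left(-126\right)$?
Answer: $9624$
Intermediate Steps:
$\left(184 - 10\right) + 5 \left(-5 - 10\right) \left(-126\right) = 174 + 5 \left(-15\right) \left(-126\right) = 174 - -9450 = 174 + 9450 = 9624$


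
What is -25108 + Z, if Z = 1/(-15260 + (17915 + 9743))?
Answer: -311288983/12398 ≈ -25108.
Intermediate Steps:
Z = 1/12398 (Z = 1/(-15260 + 27658) = 1/12398 ≈ 8.0658e-5)
-25108 + Z = -25108 + 1/12398 = -311288983/12398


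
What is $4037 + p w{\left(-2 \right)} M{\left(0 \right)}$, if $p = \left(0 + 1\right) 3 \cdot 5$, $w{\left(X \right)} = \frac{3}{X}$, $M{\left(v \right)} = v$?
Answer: $4037$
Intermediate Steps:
$p = 15$ ($p = 1 \cdot 3 \cdot 5 = 3 \cdot 5 = 15$)
$4037 + p w{\left(-2 \right)} M{\left(0 \right)} = 4037 + 15 \frac{3}{-2} \cdot 0 = 4037 + 15 \cdot 3 \left(- \frac{1}{2}\right) 0 = 4037 + 15 \left(- \frac{3}{2}\right) 0 = 4037 - 0 = 4037 + 0 = 4037$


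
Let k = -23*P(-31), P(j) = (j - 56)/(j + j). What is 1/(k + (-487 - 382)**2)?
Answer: 62/46817981 ≈ 1.3243e-6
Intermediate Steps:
P(j) = (-56 + j)/(2*j) (P(j) = (-56 + j)/((2*j)) = (-56 + j)*(1/(2*j)) = (-56 + j)/(2*j))
k = -2001/62 (k = -23*(-56 - 31)/(2*(-31)) = -23*(-1)*(-87)/(2*31) = -23*87/62 = -2001/62 ≈ -32.274)
1/(k + (-487 - 382)**2) = 1/(-2001/62 + (-487 - 382)**2) = 1/(-2001/62 + (-869)**2) = 1/(-2001/62 + 755161) = 1/(46817981/62) = 62/46817981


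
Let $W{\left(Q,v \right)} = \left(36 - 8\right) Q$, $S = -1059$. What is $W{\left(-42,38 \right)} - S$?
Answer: $-117$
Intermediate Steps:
$W{\left(Q,v \right)} = 28 Q$ ($W{\left(Q,v \right)} = \left(36 - 8\right) Q = 28 Q$)
$W{\left(-42,38 \right)} - S = 28 \left(-42\right) - -1059 = -1176 + 1059 = -117$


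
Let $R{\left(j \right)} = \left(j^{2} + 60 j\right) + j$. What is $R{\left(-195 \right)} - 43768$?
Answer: $-17638$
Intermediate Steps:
$R{\left(j \right)} = j^{2} + 61 j$
$R{\left(-195 \right)} - 43768 = - 195 \left(61 - 195\right) - 43768 = \left(-195\right) \left(-134\right) - 43768 = 26130 - 43768 = -17638$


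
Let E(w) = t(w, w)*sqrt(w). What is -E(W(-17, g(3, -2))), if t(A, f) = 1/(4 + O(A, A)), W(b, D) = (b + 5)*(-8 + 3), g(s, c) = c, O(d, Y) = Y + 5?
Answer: -2*sqrt(15)/69 ≈ -0.11226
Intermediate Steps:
O(d, Y) = 5 + Y
W(b, D) = -25 - 5*b (W(b, D) = (5 + b)*(-5) = -25 - 5*b)
t(A, f) = 1/(9 + A) (t(A, f) = 1/(4 + (5 + A)) = 1/(9 + A))
E(w) = sqrt(w)/(9 + w)
-E(W(-17, g(3, -2))) = -sqrt(-25 - 5*(-17))/(9 + (-25 - 5*(-17))) = -sqrt(-25 + 85)/(9 + (-25 + 85)) = -sqrt(60)/(9 + 60) = -2*sqrt(15)/69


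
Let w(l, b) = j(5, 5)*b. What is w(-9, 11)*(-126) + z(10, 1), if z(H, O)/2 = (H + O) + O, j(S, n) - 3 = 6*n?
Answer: -45714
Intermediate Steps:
j(S, n) = 3 + 6*n
z(H, O) = 2*H + 4*O (z(H, O) = 2*((H + O) + O) = 2*(H + 2*O) = 2*H + 4*O)
w(l, b) = 33*b (w(l, b) = (3 + 6*5)*b = (3 + 30)*b = 33*b)
w(-9, 11)*(-126) + z(10, 1) = (33*11)*(-126) + (2*10 + 4*1) = 363*(-126) + (20 + 4) = -45738 + 24 = -45714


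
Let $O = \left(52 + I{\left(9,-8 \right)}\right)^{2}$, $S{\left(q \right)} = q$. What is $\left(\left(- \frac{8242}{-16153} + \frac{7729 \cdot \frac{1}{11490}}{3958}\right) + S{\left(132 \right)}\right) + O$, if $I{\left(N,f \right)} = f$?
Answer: $\frac{1519521060299857}{734596765260} \approx 2068.5$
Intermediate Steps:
$O = 1936$ ($O = \left(52 - 8\right)^{2} = 44^{2} = 1936$)
$\left(\left(- \frac{8242}{-16153} + \frac{7729 \cdot \frac{1}{11490}}{3958}\right) + S{\left(132 \right)}\right) + O = \left(\left(- \frac{8242}{-16153} + \frac{7729 \cdot \frac{1}{11490}}{3958}\right) + 132\right) + 1936 = \left(\left(\left(-8242\right) \left(- \frac{1}{16153}\right) + 7729 \cdot \frac{1}{11490} \cdot \frac{1}{3958}\right) + 132\right) + 1936 = \left(\left(\frac{8242}{16153} + \frac{7729}{11490} \cdot \frac{1}{3958}\right) + 132\right) + 1936 = \left(\left(\frac{8242}{16153} + \frac{7729}{45477420}\right) + 132\right) + 1936 = \left(\frac{374949742177}{734596765260} + 132\right) + 1936 = \frac{97341722756497}{734596765260} + 1936 = \frac{1519521060299857}{734596765260}$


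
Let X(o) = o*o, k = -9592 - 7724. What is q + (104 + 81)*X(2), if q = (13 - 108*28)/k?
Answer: 12816851/17316 ≈ 740.17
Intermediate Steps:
k = -17316
X(o) = o**2
q = 3011/17316 (q = (13 - 108*28)/(-17316) = (13 - 3024)*(-1/17316) = -3011*(-1/17316) = 3011/17316 ≈ 0.17389)
q + (104 + 81)*X(2) = 3011/17316 + (104 + 81)*2**2 = 3011/17316 + 185*4 = 3011/17316 + 740 = 12816851/17316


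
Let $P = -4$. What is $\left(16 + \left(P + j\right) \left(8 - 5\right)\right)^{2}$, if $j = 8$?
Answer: $784$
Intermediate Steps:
$\left(16 + \left(P + j\right) \left(8 - 5\right)\right)^{2} = \left(16 + \left(-4 + 8\right) \left(8 - 5\right)\right)^{2} = \left(16 + 4 \cdot 3\right)^{2} = \left(16 + 12\right)^{2} = 28^{2} = 784$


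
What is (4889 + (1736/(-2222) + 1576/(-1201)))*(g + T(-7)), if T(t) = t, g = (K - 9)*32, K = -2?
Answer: -2340914453925/1334311 ≈ -1.7544e+6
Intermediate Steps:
g = -352 (g = (-2 - 9)*32 = -11*32 = -352)
(4889 + (1736/(-2222) + 1576/(-1201)))*(g + T(-7)) = (4889 + (1736/(-2222) + 1576/(-1201)))*(-352 - 7) = (4889 + (1736*(-1/2222) + 1576*(-1/1201)))*(-359) = (4889 + (-868/1111 - 1576/1201))*(-359) = (4889 - 2793404/1334311)*(-359) = (6520653075/1334311)*(-359) = -2340914453925/1334311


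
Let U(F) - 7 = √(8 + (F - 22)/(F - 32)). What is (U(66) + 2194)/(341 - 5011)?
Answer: -2201/4670 - √2686/79390 ≈ -0.47196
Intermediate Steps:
U(F) = 7 + √(8 + (-22 + F)/(-32 + F)) (U(F) = 7 + √(8 + (F - 22)/(F - 32)) = 7 + √(8 + (-22 + F)/(-32 + F)))
(U(66) + 2194)/(341 - 5011) = ((7 + √((-278 + 9*66)/(-32 + 66))) + 2194)/(341 - 5011) = ((7 + √((-278 + 594)/34)) + 2194)/(-4670) = ((7 + √((1/34)*316)) + 2194)*(-1/4670) = ((7 + √(158/17)) + 2194)*(-1/4670) = ((7 + √2686/17) + 2194)*(-1/4670) = (2201 + √2686/17)*(-1/4670) = -2201/4670 - √2686/79390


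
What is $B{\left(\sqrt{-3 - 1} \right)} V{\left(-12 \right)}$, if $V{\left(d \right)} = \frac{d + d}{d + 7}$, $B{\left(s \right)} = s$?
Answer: $\frac{48 i}{5} \approx 9.6 i$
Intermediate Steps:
$V{\left(d \right)} = \frac{2 d}{7 + d}$
$B{\left(\sqrt{-3 - 1} \right)} V{\left(-12 \right)} = \sqrt{-3 - 1} \cdot 2 \left(-12\right) \frac{1}{7 - 12} = \sqrt{-4} \cdot 2 \left(-12\right) \frac{1}{-5} = 2 i 2 \left(-12\right) \left(- \frac{1}{5}\right) = 2 i \frac{24}{5} = \frac{48 i}{5}$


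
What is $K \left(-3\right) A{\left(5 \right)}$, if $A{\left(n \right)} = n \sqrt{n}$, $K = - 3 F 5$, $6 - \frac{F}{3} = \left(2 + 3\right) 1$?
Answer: $675 \sqrt{5} \approx 1509.3$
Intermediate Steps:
$F = 3$ ($F = 18 - 3 \left(2 + 3\right) 1 = 18 - 3 \cdot 5 \cdot 1 = 18 - 15 = 3$)
$K = -45$ ($K = \left(-3\right) 3 \cdot 5 = \left(-9\right) 5 = -45$)
$A{\left(n \right)} = n^{\frac{3}{2}}$
$K \left(-3\right) A{\left(5 \right)} = \left(-45\right) \left(-3\right) 5^{\frac{3}{2}} = 135 \cdot 5 \sqrt{5} = 675 \sqrt{5}$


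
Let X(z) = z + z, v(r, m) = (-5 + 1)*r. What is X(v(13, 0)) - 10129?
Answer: -10233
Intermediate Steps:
v(r, m) = -4*r
X(z) = 2*z
X(v(13, 0)) - 10129 = 2*(-4*13) - 10129 = 2*(-52) - 10129 = -104 - 10129 = -10233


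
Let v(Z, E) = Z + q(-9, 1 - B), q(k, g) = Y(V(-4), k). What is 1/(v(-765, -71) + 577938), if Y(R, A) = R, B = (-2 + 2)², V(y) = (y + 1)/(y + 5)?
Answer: 1/577170 ≈ 1.7326e-6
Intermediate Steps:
V(y) = (1 + y)/(5 + y)
B = 0 (B = 0² = 0)
q(k, g) = -3 (q(k, g) = (1 - 4)/(5 - 4) = -3/1 = 1*(-3) = -3)
v(Z, E) = -3 + Z (v(Z, E) = Z - 3 = -3 + Z)
1/(v(-765, -71) + 577938) = 1/((-3 - 765) + 577938) = 1/(-768 + 577938) = 1/577170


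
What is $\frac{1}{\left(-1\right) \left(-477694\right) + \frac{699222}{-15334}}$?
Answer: $\frac{7667}{3662130287} \approx 2.0936 \cdot 10^{-6}$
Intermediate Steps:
$\frac{1}{\left(-1\right) \left(-477694\right) + \frac{699222}{-15334}} = \frac{1}{477694 + 699222 \left(- \frac{1}{15334}\right)} = \frac{1}{477694 - \frac{349611}{7667}} = \frac{1}{\frac{3662130287}{7667}} = \frac{7667}{3662130287}$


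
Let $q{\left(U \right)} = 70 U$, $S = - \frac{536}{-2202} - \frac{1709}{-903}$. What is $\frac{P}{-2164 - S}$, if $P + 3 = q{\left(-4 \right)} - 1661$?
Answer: $\frac{214747848}{239286545} \approx 0.89745$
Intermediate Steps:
$S = \frac{235957}{110467}$ ($S = \left(-536\right) \left(- \frac{1}{2202}\right) - - \frac{1709}{903} = \frac{268}{1101} + \frac{1709}{903} = \frac{235957}{110467} \approx 2.136$)
$P = -1944$ ($P = -3 + \left(70 \left(-4\right) - 1661\right) = -3 - 1941 = -1944$)
$\frac{P}{-2164 - S} = - \frac{1944}{-2164 - \frac{235957}{110467}} = - \frac{1944}{- \frac{239286545}{110467}} = \left(-1944\right) \left(- \frac{110467}{239286545}\right) = \frac{214747848}{239286545}$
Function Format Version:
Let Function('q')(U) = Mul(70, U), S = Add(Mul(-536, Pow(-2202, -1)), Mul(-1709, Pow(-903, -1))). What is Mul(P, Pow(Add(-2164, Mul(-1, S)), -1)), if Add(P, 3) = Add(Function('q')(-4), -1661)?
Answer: Rational(214747848, 239286545) ≈ 0.89745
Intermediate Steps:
S = Rational(235957, 110467) (S = Add(Mul(-536, Rational(-1, 2202)), Mul(-1709, Rational(-1, 903))) = Add(Rational(268, 1101), Rational(1709, 903)) = Rational(235957, 110467) ≈ 2.1360)
P = -1944 (P = Add(-3, Add(Mul(70, -4), -1661)) = Add(-3, Add(-280, -1661)) = Add(-3, -1941) = -1944)
Mul(P, Pow(Add(-2164, Mul(-1, S)), -1)) = Mul(-1944, Pow(Add(-2164, Mul(-1, Rational(235957, 110467))), -1)) = Mul(-1944, Pow(Add(-2164, Rational(-235957, 110467)), -1)) = Mul(-1944, Pow(Rational(-239286545, 110467), -1)) = Mul(-1944, Rational(-110467, 239286545)) = Rational(214747848, 239286545)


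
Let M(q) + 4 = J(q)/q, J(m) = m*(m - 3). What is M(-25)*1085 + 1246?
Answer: -33474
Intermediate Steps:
J(m) = m*(-3 + m)
M(q) = -7 + q (M(q) = -4 + (q*(-3 + q))/q = -4 + (-3 + q) = -7 + q)
M(-25)*1085 + 1246 = (-7 - 25)*1085 + 1246 = -32*1085 + 1246 = -34720 + 1246 = -33474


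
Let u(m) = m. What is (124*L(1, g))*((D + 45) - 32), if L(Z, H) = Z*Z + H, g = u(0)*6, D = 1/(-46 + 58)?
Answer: 4867/3 ≈ 1622.3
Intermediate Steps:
D = 1/12 ≈ 0.083333
g = 0 (g = 0*6 = 0)
L(Z, H) = H + Z² (L(Z, H) = Z² + H = H + Z²)
(124*L(1, g))*((D + 45) - 32) = (124*(0 + 1²))*((1/12 + 45) - 32) = (124*(0 + 1))*(541/12 - 32) = (124*1)*(157/12) = 124*(157/12) = 4867/3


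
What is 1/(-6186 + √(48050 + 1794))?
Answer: -3093/19108376 - √12461/19108376 ≈ -0.00016771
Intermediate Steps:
1/(-6186 + √(48050 + 1794)) = 1/(-6186 + √49844) = 1/(-6186 + 2*√12461)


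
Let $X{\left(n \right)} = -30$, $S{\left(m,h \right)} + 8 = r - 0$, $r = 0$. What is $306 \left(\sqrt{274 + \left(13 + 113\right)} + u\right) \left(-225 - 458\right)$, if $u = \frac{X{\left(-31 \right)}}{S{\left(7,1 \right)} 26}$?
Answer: $- \frac{218925405}{52} \approx -4.2101 \cdot 10^{6}$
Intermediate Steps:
$S{\left(m,h \right)} = -8$ ($S{\left(m,h \right)} = -8 + \left(0 - 0\right) = -8 + \left(0 + 0\right) = -8 + 0 = -8$)
$u = \frac{15}{104}$ ($u = - \frac{30}{\left(-8\right) 26} = - \frac{30}{-208} = \left(-30\right) \left(- \frac{1}{208}\right) = \frac{15}{104} \approx 0.14423$)
$306 \left(\sqrt{274 + \left(13 + 113\right)} + u\right) \left(-225 - 458\right) = 306 \left(\sqrt{274 + \left(13 + 113\right)} + \frac{15}{104}\right) \left(-225 - 458\right) = 306 \left(\sqrt{274 + 126} + \frac{15}{104}\right) \left(-683\right) = 306 \left(\sqrt{400} + \frac{15}{104}\right) \left(-683\right) = 306 \left(20 + \frac{15}{104}\right) \left(-683\right) = 306 \cdot \frac{2095}{104} \left(-683\right) = 306 \left(- \frac{1430885}{104}\right) = - \frac{218925405}{52}$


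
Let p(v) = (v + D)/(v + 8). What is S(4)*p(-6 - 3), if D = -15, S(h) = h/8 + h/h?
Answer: 36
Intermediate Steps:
S(h) = 1 + h/8 (S(h) = h*(1/8) + 1 = h/8 + 1 = 1 + h/8)
p(v) = (-15 + v)/(8 + v) (p(v) = (v - 15)/(v + 8) = (-15 + v)/(8 + v))
S(4)*p(-6 - 3) = (1 + (1/8)*4)*((-15 + (-6 - 3))/(8 + (-6 - 3))) = (1 + 1/2)*((-15 - 9)/(8 - 9)) = 3*(-24/(-1))/2 = 3*(-1*(-24))/2 = (3/2)*24 = 36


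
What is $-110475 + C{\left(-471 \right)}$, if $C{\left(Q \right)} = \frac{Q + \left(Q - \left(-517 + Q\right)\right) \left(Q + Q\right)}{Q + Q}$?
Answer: $- \frac{219915}{2} \approx -1.0996 \cdot 10^{5}$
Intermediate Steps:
$C{\left(Q \right)} = \frac{1035}{2}$ ($C{\left(Q \right)} = \frac{Q + 517 \cdot 2 Q}{2 Q} = \left(Q + 1034 Q\right) \frac{1}{2 Q} = 1035 Q \frac{1}{2 Q} = \frac{1035}{2}$)
$-110475 + C{\left(-471 \right)} = -110475 + \frac{1035}{2} = - \frac{219915}{2}$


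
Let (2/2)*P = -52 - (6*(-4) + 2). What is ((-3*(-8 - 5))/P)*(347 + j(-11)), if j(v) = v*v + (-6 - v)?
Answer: -6149/10 ≈ -614.90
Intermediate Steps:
P = -30 (P = -52 - (6*(-4) + 2) = -52 - (-24 + 2) = -52 - 1*(-22) = -52 + 22 = -30)
j(v) = -6 + v² - v (j(v) = v² + (-6 - v) = -6 + v² - v)
((-3*(-8 - 5))/P)*(347 + j(-11)) = (-3*(-8 - 5)/(-30))*(347 + (-6 + (-11)² - 1*(-11))) = (-3*(-13)*(-1/30))*(347 + (-6 + 121 + 11)) = (39*(-1/30))*(347 + 126) = -13/10*473 = -6149/10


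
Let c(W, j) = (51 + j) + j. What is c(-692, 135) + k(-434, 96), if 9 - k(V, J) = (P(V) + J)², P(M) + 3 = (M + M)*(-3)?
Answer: -7273479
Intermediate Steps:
P(M) = -3 - 6*M (P(M) = -3 + (M + M)*(-3) = -3 + (2*M)*(-3) = -3 - 6*M)
k(V, J) = 9 - (-3 + J - 6*V)² (k(V, J) = 9 - ((-3 - 6*V) + J)² = 9 - (-3 + J - 6*V)²)
c(W, j) = 51 + 2*j
c(-692, 135) + k(-434, 96) = (51 + 2*135) + (9 - (3 - 1*96 + 6*(-434))²) = (51 + 270) + (9 - (3 - 96 - 2604)²) = 321 + (9 - 1*(-2697)²) = 321 + (9 - 1*7273809) = 321 + (9 - 7273809) = 321 - 7273800 = -7273479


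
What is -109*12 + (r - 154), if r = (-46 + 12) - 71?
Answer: -1567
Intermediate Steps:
r = -105 (r = -34 - 71 = -105)
-109*12 + (r - 154) = -109*12 + (-105 - 154) = -1308 - 259 = -1567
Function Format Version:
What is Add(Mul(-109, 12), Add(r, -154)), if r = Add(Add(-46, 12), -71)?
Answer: -1567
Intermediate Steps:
r = -105 (r = Add(-34, -71) = -105)
Add(Mul(-109, 12), Add(r, -154)) = Add(Mul(-109, 12), Add(-105, -154)) = Add(-1308, -259) = -1567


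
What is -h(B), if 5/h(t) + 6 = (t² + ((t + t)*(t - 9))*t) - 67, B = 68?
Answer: -5/550183 ≈ -9.0879e-6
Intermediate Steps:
h(t) = 5/(-73 + t² + 2*t²*(-9 + t)) (h(t) = 5/(-6 + ((t² + ((t + t)*(t - 9))*t) - 67)) = 5/(-6 + ((t² + ((2*t)*(-9 + t))*t) - 67)) = 5/(-6 + ((t² + (2*t*(-9 + t))*t) - 67)) = 5/(-6 + ((t² + 2*t²*(-9 + t)) - 67)) = 5/(-6 + (-67 + t² + 2*t²*(-9 + t))) = 5/(-73 + t² + 2*t²*(-9 + t)))
-h(B) = -5/(-73 - 17*68² + 2*68³) = -5/(-73 - 17*4624 + 2*314432) = -5/(-73 - 78608 + 628864) = -5/550183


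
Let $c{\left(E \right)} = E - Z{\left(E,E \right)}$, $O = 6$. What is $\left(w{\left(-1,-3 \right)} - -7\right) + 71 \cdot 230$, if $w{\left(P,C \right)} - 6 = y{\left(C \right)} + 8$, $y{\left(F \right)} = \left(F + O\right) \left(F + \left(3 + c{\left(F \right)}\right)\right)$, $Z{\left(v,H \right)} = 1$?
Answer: $16339$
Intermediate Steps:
$c{\left(E \right)} = -1 + E$ ($c{\left(E \right)} = E - 1 = -1 + E$)
$y{\left(F \right)} = \left(2 + 2 F\right) \left(6 + F\right)$ ($y{\left(F \right)} = \left(F + 6\right) \left(F + \left(3 + \left(-1 + F\right)\right)\right) = \left(6 + F\right) \left(F + \left(2 + F\right)\right) = \left(6 + F\right) \left(2 + 2 F\right) = \left(2 + 2 F\right) \left(6 + F\right)$)
$w{\left(P,C \right)} = 26 + 2 C^{2} + 14 C$ ($w{\left(P,C \right)} = 6 + \left(\left(12 + 2 C^{2} + 14 C\right) + 8\right) = 6 + \left(20 + 2 C^{2} + 14 C\right) = 26 + 2 C^{2} + 14 C$)
$\left(w{\left(-1,-3 \right)} - -7\right) + 71 \cdot 230 = \left(\left(26 + 2 \left(-3\right)^{2} + 14 \left(-3\right)\right) - -7\right) + 71 \cdot 230 = \left(\left(26 + 2 \cdot 9 - 42\right) + 7\right) + 16330 = \left(\left(26 + 18 - 42\right) + 7\right) + 16330 = \left(2 + 7\right) + 16330 = 9 + 16330 = 16339$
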